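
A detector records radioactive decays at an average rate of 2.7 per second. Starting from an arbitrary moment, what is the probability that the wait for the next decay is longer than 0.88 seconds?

0.0929

The wait for the next event is exponential with rate λ = 2.7 per second.
P(T > 0.88) = e^(−λt) = e^(−2.7 × 0.88) = e^(−2.376) ≈ 0.0929.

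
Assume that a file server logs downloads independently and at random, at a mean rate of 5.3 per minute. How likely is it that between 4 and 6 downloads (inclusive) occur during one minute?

0.4917

With mean μ = 5.3 per minute,
P(4 ≤ N ≤ 6) = Σ_{j=4}^{6} e^(−5.3) · 5.3^j/j! ≈ 0.4917.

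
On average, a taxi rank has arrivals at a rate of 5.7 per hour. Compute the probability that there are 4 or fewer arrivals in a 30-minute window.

Over the interval, μ = 5.7 × 0.5 = 2.85 (a 30-minute window = 0.5 hours).
P(N ≤ 4) = Σ_{j=0}^{4} e^(−μ) μ^j/j! ≈ 0.8398.

0.8398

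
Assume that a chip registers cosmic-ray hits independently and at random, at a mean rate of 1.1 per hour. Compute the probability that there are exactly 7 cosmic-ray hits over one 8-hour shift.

0.1222

Over the interval, μ = 1.1 × 8 = 8.8 (an 8-hour shift = 8 hours).
P(N = 7) = e^(−μ) μ^7/7! = e^(−8.8) · 8.8^7/5040 ≈ 0.1222.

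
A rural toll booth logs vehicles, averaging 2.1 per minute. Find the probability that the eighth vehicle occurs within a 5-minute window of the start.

0.8215

Over the interval, μ = 2.1 × 5 = 10.5 (a 5-minute window = 5 minutes).
The eighth arrival falls in the interval iff at least 8 events occur there: P(S_8 ≤ t) = P(N ≥ 8) = 1 − P(N ≤ 7) ≈ 0.8215.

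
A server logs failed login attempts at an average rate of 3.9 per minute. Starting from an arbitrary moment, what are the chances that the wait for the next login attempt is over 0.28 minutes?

The wait for the next event is exponential with rate λ = 3.9 per minute.
P(T > 0.28) = e^(−λt) = e^(−3.9 × 0.28) = e^(−1.092) ≈ 0.3355.

0.3355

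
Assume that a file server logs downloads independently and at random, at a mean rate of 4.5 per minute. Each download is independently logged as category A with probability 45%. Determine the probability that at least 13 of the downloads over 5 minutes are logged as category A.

Thinning: the downloads that are logged as category A themselves form a Poisson process with rate 0.45 × 4.5 = 2.025 per minute.
Over the interval, μ = 2.025 × 5 = 10.125 (5 minutes).
P(N ≥ 13) = 1 − P(N ≤ 12) ≈ 0.2204.

0.2204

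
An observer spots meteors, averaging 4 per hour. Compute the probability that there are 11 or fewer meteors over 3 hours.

Over the interval, μ = 4 × 3 = 12 (3 hours).
P(N ≤ 11) = Σ_{j=0}^{11} e^(−μ) μ^j/j! ≈ 0.4616.

0.4616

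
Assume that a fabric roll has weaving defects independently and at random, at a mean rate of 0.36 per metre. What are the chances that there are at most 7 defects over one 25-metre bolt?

0.3239

Over the interval, μ = 0.36 × 25 = 9 (a 25-metre bolt = 25 metres).
P(N ≤ 7) = Σ_{j=0}^{7} e^(−μ) μ^j/j! ≈ 0.3239.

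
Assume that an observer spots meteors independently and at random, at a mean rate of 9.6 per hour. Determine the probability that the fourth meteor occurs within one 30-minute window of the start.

0.7058

Over the interval, μ = 9.6 × 0.5 = 4.8 (a 30-minute window = 0.5 hours).
The fourth arrival falls in the interval iff at least 4 events occur there: P(S_4 ≤ t) = P(N ≥ 4) = 1 − P(N ≤ 3) ≈ 0.7058.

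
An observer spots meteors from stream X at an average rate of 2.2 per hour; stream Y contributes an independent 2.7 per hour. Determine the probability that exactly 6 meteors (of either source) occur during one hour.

Independent Poisson processes superpose: combined rate λ = 2.2 + 2.7 = 4.9 per hour.
So μ = 4.9.
P(N = 6) = e^(−4.9) · 4.9^6/6! ≈ 0.1432.

0.1432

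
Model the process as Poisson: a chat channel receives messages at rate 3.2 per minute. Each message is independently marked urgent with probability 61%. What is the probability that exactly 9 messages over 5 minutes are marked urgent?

Thinning: the messages that are marked urgent themselves form a Poisson process with rate 0.61 × 3.2 = 1.952 per minute.
Over the interval, μ = 1.952 × 5 = 9.76 (5 minutes).
P(N = 9) = e^(−9.76) · 9.76^9/9! ≈ 0.1278.

0.1278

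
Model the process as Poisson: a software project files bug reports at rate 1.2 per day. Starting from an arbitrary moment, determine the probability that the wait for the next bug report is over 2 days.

0.0907

The wait for the next event is exponential with rate λ = 1.2 per day.
P(T > 2) = e^(−λt) = e^(−1.2 × 2) = e^(−2.4) ≈ 0.0907.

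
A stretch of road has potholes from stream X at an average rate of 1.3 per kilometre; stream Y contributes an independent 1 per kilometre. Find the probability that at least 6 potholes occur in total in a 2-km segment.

Independent Poisson processes superpose: combined rate λ = 1.3 + 1 = 2.3 per kilometre.
Over the interval, μ = 2.3 × 2 = 4.6 (a 2-km segment = 2 kilometres).
P(N ≥ 6) = 1 − P(N ≤ 5) ≈ 0.3142.

0.3142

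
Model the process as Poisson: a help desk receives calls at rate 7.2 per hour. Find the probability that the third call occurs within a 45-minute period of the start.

0.9052

Over the interval, μ = 7.2 × 0.75 = 5.4 (a 45-minute period = 0.75 hours).
The third arrival falls in the interval iff at least 3 events occur there: P(S_3 ≤ t) = P(N ≥ 3) = 1 − P(N ≤ 2) ≈ 0.9052.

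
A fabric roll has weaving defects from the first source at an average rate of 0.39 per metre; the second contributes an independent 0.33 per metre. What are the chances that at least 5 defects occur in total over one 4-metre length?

0.1650

Independent Poisson processes superpose: combined rate λ = 0.39 + 0.33 = 0.72 per metre.
Over the interval, μ = 0.72 × 4 = 2.88 (a 4-metre length = 4 metres).
P(N ≥ 5) = 1 − P(N ≤ 4) ≈ 0.1650.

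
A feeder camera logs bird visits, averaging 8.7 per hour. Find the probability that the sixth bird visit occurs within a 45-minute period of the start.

Over the interval, μ = 8.7 × 0.75 = 6.525 (a 45-minute period = 0.75 hours).
The sixth arrival falls in the interval iff at least 6 events occur there: P(S_6 ≤ t) = P(N ≥ 6) = 1 − P(N ≤ 5) ≈ 0.6346.

0.6346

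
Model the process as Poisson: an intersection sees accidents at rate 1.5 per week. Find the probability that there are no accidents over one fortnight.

Over the interval, μ = 1.5 × 2 = 3 (a fortnight = 2 weeks).
P(N = 0) = e^(−μ) μ^0/0! = e^(−3) · 3^0/1 ≈ 0.0498.

0.0498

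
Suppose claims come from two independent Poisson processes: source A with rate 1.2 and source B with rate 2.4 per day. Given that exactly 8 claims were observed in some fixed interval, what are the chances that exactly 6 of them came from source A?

0.0171

Given the total, each event is independently from source A with probability p = λ_A/(λ_A+λ_B) = 1.2/3.6 ≈ 0.3333.
So K ~ Binomial(8, 1.2/3.6): P(K = 6) = C(8,6) · (1.2/3.6)^6 · (2.4/3.6)^2 ≈ 0.0171.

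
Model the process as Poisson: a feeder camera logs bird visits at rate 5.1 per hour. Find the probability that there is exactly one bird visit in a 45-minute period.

0.0835

Over the interval, μ = 5.1 × 0.75 = 3.825 (a 45-minute period = 0.75 hours).
P(N = 1) = e^(−μ) μ^1/1! = e^(−3.825) · 3.825^1/1 ≈ 0.0835.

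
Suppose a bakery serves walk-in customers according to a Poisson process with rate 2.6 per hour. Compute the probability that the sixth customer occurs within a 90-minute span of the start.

Over the interval, μ = 2.6 × 1.5 = 3.9 (a 90-minute span = 1.5 hours).
The sixth arrival falls in the interval iff at least 6 events occur there: P(S_6 ≤ t) = P(N ≥ 6) = 1 − P(N ≤ 5) ≈ 0.1994.

0.1994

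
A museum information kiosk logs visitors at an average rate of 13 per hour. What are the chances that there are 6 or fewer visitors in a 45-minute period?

0.1467

Over the interval, μ = 13 × 0.75 = 9.75 (a 45-minute period = 0.75 hours).
P(N ≤ 6) = Σ_{j=0}^{6} e^(−μ) μ^j/j! ≈ 0.1467.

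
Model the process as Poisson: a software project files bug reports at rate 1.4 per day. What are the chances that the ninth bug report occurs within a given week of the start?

0.6442

Over the interval, μ = 1.4 × 7 = 9.8 (a week = 7 days).
The ninth arrival falls in the interval iff at least 9 events occur there: P(S_9 ≤ t) = P(N ≥ 9) = 1 − P(N ≤ 8) ≈ 0.6442.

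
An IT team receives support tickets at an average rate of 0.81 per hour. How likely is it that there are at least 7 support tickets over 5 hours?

0.1159

Over the interval, μ = 0.81 × 5 = 4.05 (5 hours).
P(N ≥ 7) = 1 − P(N ≤ 6) = 1 − Σ_{j=0}^{6} e^(−μ) μ^j/j! ≈ 0.1159.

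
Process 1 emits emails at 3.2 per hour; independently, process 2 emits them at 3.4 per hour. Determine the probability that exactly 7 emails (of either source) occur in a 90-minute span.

0.0928

Independent Poisson processes superpose: combined rate λ = 3.2 + 3.4 = 6.6 per hour.
Over the interval, μ = 6.6 × 1.5 = 9.9 (a 90-minute span = 1.5 hours).
P(N = 7) = e^(−9.9) · 9.9^7/7! ≈ 0.0928.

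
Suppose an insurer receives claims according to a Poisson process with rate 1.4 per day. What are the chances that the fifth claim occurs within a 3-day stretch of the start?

Over the interval, μ = 1.4 × 3 = 4.2 (a 3-day stretch = 3 days).
The fifth arrival falls in the interval iff at least 5 events occur there: P(S_5 ≤ t) = P(N ≥ 5) = 1 − P(N ≤ 4) ≈ 0.4102.

0.4102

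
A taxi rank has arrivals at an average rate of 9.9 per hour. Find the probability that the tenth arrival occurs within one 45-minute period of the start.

Over the interval, μ = 9.9 × 0.75 = 7.425 (a 45-minute period = 0.75 hours).
The tenth arrival falls in the interval iff at least 10 events occur there: P(S_10 ≤ t) = P(N ≥ 10) = 1 − P(N ≤ 9) ≈ 0.2151.

0.2151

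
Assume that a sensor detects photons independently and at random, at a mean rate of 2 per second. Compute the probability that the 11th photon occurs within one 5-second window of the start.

0.4170

Over the interval, μ = 2 × 5 = 10 (a 5-second window = 5 seconds).
The 11th arrival falls in the interval iff at least 11 events occur there: P(S_11 ≤ t) = P(N ≥ 11) = 1 − P(N ≤ 10) ≈ 0.4170.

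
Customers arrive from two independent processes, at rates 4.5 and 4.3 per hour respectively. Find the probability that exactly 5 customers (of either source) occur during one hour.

0.0663

Independent Poisson processes superpose: combined rate λ = 4.5 + 4.3 = 8.8 per hour.
So μ = 8.8.
P(N = 5) = e^(−8.8) · 8.8^5/5! ≈ 0.0663.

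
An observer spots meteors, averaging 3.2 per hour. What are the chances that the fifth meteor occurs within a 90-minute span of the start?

0.5237

Over the interval, μ = 3.2 × 1.5 = 4.8 (a 90-minute span = 1.5 hours).
The fifth arrival falls in the interval iff at least 5 events occur there: P(S_5 ≤ t) = P(N ≥ 5) = 1 − P(N ≤ 4) ≈ 0.5237.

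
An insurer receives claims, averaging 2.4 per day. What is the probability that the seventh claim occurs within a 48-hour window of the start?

Over the interval, μ = 2.4 × 2 = 4.8 (a 48-hour window = 2 days).
The seventh arrival falls in the interval iff at least 7 events occur there: P(S_7 ≤ t) = P(N ≥ 7) = 1 − P(N ≤ 6) ≈ 0.2092.

0.2092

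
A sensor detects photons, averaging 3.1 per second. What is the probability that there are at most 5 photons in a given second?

With mean μ = 3.1 per second,
P(N ≤ 5) = Σ_{j=0}^{5} e^(−μ) μ^j/j! ≈ 0.9057.

0.9057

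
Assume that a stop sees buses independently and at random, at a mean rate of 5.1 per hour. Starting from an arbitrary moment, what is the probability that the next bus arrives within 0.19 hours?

Inter-arrival times are exponential with rate λ = 5.1 per hour.
P(T ≤ 0.19) = 1 − e^(−λt) = 1 − e^(−5.1 × 0.19) = 1 − e^(−0.969) ≈ 0.6205.

0.6205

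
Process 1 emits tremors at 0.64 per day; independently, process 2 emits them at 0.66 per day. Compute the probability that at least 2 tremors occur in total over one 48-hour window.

Independent Poisson processes superpose: combined rate λ = 0.64 + 0.66 = 1.3 per day.
Over the interval, μ = 1.3 × 2 = 2.6 (a 48-hour window = 2 days).
P(N ≥ 2) = 1 − P(N ≤ 1) ≈ 0.7326.

0.7326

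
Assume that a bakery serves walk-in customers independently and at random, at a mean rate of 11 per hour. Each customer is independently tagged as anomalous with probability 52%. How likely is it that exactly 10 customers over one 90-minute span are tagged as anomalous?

0.1119

Thinning: the customers that are tagged as anomalous themselves form a Poisson process with rate 0.52 × 11 = 5.72 per hour.
Over the interval, μ = 5.72 × 1.5 = 8.58 (a 90-minute span = 1.5 hours).
P(N = 10) = e^(−8.58) · 8.58^10/10! ≈ 0.1119.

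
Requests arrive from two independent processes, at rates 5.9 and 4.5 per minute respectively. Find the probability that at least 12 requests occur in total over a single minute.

Independent Poisson processes superpose: combined rate λ = 5.9 + 4.5 = 10.4 per minute.
So μ = 10.4.
P(N ≥ 12) = 1 − P(N ≤ 11) ≈ 0.3495.

0.3495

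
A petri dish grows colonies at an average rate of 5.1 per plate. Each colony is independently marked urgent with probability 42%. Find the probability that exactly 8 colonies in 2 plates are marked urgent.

Thinning: the colonies that are marked urgent themselves form a Poisson process with rate 0.42 × 5.1 = 2.142 per plate.
Over the interval, μ = 2.142 × 2 = 4.284 (2 plates).
P(N = 8) = e^(−4.284) · 4.284^8/8! ≈ 0.0388.

0.0388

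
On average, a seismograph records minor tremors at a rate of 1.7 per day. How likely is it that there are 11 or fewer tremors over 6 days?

0.6738

Over the interval, μ = 1.7 × 6 = 10.2 (6 days).
P(N ≤ 11) = Σ_{j=0}^{11} e^(−μ) μ^j/j! ≈ 0.6738.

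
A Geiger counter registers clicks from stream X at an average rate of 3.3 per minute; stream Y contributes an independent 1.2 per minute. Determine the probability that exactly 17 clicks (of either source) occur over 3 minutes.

0.0633

Independent Poisson processes superpose: combined rate λ = 3.3 + 1.2 = 4.5 per minute.
Over the interval, μ = 4.5 × 3 = 13.5 (3 minutes).
P(N = 17) = e^(−13.5) · 13.5^17/17! ≈ 0.0633.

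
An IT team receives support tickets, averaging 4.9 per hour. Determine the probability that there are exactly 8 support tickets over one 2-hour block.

0.1170

Over the interval, μ = 4.9 × 2 = 9.8 (a 2-hour block = 2 hours).
P(N = 8) = e^(−μ) μ^8/8! = e^(−9.8) · 9.8^8/40320 ≈ 0.1170.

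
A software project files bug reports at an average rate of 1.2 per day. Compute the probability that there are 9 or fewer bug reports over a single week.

0.6659

Over the interval, μ = 1.2 × 7 = 8.4 (a week = 7 days).
P(N ≤ 9) = Σ_{j=0}^{9} e^(−μ) μ^j/j! ≈ 0.6659.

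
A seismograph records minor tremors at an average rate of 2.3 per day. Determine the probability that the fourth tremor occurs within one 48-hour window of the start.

0.6743

Over the interval, μ = 2.3 × 2 = 4.6 (a 48-hour window = 2 days).
The fourth arrival falls in the interval iff at least 4 events occur there: P(S_4 ≤ t) = P(N ≥ 4) = 1 − P(N ≤ 3) ≈ 0.6743.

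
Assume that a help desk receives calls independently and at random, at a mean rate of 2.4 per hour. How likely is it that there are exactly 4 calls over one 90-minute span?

Over the interval, μ = 2.4 × 1.5 = 3.6 (a 90-minute span = 1.5 hours).
P(N = 4) = e^(−μ) μ^4/4! = e^(−3.6) · 3.6^4/24 ≈ 0.1912.

0.1912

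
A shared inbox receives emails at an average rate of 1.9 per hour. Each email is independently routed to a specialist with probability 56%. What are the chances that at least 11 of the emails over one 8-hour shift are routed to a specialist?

Thinning: the emails that are routed to a specialist themselves form a Poisson process with rate 0.56 × 1.9 = 1.064 per hour.
Over the interval, μ = 1.064 × 8 = 8.512 (an 8-hour shift = 8 hours).
P(N ≥ 11) = 1 − P(N ≤ 10) ≈ 0.2380.

0.2380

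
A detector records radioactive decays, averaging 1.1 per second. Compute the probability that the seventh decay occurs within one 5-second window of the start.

0.3140

Over the interval, μ = 1.1 × 5 = 5.5 (a 5-second window = 5 seconds).
The seventh arrival falls in the interval iff at least 7 events occur there: P(S_7 ≤ t) = P(N ≥ 7) = 1 − P(N ≤ 6) ≈ 0.3140.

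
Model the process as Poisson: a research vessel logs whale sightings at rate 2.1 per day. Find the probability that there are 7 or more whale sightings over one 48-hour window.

0.1325

Over the interval, μ = 2.1 × 2 = 4.2 (a 48-hour window = 2 days).
P(N ≥ 7) = 1 − P(N ≤ 6) = 1 − Σ_{j=0}^{6} e^(−μ) μ^j/j! ≈ 0.1325.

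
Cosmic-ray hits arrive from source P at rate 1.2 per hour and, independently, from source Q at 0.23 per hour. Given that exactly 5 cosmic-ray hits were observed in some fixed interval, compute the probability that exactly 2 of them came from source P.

Given the total, each event is independently from source P with probability p = λ_P/(λ_P+λ_Q) = 1.2/1.43 ≈ 0.8392.
So K ~ Binomial(5, 1.2/1.43): P(K = 2) = C(5,2) · (1.2/1.43)^2 · (0.23/1.43)^3 ≈ 0.0293.

0.0293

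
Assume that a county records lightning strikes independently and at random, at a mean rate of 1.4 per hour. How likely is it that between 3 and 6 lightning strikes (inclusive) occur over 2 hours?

Over the interval, μ = 1.4 × 2 = 2.8 (2 hours).
P(3 ≤ N ≤ 6) = Σ_{j=3}^{6} e^(−2.8) · 2.8^j/j! ≈ 0.5061.

0.5061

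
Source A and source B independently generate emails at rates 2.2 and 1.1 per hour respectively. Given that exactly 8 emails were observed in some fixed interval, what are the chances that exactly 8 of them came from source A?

0.0390

Given the total, each event is independently from source A with probability p = λ_A/(λ_A+λ_B) = 2.2/3.3 ≈ 0.6667.
So K ~ Binomial(8, 2.2/3.3): P(K = 8) = C(8,8) · (2.2/3.3)^8 · (1.1/3.3)^0 ≈ 0.0390.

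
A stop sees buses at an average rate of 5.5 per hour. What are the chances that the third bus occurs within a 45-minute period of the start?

Over the interval, μ = 5.5 × 0.75 = 4.125 (a 45-minute period = 0.75 hours).
The third arrival falls in the interval iff at least 3 events occur there: P(S_3 ≤ t) = P(N ≥ 3) = 1 − P(N ≤ 2) ≈ 0.7796.

0.7796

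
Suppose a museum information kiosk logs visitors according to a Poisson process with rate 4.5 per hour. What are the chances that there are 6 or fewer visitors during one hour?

With mean μ = 4.5 per hour,
P(N ≤ 6) = Σ_{j=0}^{6} e^(−μ) μ^j/j! ≈ 0.8311.

0.8311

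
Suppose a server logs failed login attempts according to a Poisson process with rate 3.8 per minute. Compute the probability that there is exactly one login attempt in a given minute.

0.0850

With mean μ = 3.8 per minute,
P(N = 1) = e^(−μ) μ^1/1! = e^(−3.8) · 3.8^1/1 ≈ 0.0850.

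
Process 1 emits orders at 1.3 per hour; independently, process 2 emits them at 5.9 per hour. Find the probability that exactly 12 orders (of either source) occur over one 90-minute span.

0.1072

Independent Poisson processes superpose: combined rate λ = 1.3 + 5.9 = 7.2 per hour.
Over the interval, μ = 7.2 × 1.5 = 10.8 (a 90-minute span = 1.5 hours).
P(N = 12) = e^(−10.8) · 10.8^12/12! ≈ 0.1072.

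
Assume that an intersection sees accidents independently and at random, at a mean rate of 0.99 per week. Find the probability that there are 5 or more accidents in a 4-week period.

Over the interval, μ = 0.99 × 4 = 3.96 (a 4-week period = 4 weeks).
P(N ≥ 5) = 1 − P(N ≤ 4) = 1 − Σ_{j=0}^{4} e^(−μ) μ^j/j! ≈ 0.3633.

0.3633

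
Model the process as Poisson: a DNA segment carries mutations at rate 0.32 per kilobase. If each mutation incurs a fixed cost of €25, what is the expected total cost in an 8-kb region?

E[N] = 0.32 × 8 = 2.56 (an 8-kb region = 8 kilobases); E[cost] = 2.56 × €25 = €64.

€64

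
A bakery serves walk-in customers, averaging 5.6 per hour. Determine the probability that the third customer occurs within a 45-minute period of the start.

Over the interval, μ = 5.6 × 0.75 = 4.2 (a 45-minute period = 0.75 hours).
The third arrival falls in the interval iff at least 3 events occur there: P(S_3 ≤ t) = P(N ≥ 3) = 1 − P(N ≤ 2) ≈ 0.7898.

0.7898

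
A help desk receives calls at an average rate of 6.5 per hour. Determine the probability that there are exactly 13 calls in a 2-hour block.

Over the interval, μ = 6.5 × 2 = 13 (a 2-hour block = 2 hours).
P(N = 13) = e^(−μ) μ^13/13! = e^(−13) · 13^13/6227020800 ≈ 0.1099.

0.1099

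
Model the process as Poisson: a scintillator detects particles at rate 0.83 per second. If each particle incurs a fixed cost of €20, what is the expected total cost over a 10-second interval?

E[N] = 0.83 × 10 = 8.3 (a 10-second interval = 10 seconds); E[cost] = 8.3 × €20 = €166.

€166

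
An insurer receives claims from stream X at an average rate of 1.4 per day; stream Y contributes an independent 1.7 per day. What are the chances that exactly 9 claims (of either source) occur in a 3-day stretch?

Independent Poisson processes superpose: combined rate λ = 1.4 + 1.7 = 3.1 per day.
Over the interval, μ = 3.1 × 3 = 9.3 (a 3-day stretch = 3 days).
P(N = 9) = e^(−9.3) · 9.3^9/9! ≈ 0.1311.

0.1311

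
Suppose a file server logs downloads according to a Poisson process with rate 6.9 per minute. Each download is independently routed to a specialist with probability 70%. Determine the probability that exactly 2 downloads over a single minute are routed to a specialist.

0.0932

Thinning: the downloads that are routed to a specialist themselves form a Poisson process with rate 0.7 × 6.9 = 4.83 per minute.
So μ = 4.83.
P(N = 2) = e^(−4.83) · 4.83^2/2! ≈ 0.0932.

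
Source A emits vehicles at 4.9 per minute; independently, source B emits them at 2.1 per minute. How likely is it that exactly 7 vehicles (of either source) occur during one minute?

0.1490

Independent Poisson processes superpose: combined rate λ = 4.9 + 2.1 = 7 per minute.
So μ = 7.
P(N = 7) = e^(−7) · 7^7/7! ≈ 0.1490.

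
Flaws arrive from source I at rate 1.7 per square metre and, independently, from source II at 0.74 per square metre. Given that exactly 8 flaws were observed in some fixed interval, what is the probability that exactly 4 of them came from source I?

Given the total, each event is independently from source I with probability p = λ_I/(λ_I+λ_II) = 1.7/2.44 ≈ 0.6967.
So K ~ Binomial(8, 1.7/2.44): P(K = 4) = C(8,4) · (1.7/2.44)^4 · (0.74/2.44)^4 ≈ 0.1395.

0.1395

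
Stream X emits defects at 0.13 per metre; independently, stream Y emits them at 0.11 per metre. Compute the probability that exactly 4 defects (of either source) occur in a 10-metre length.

0.1254

Independent Poisson processes superpose: combined rate λ = 0.13 + 0.11 = 0.24 per metre.
Over the interval, μ = 0.24 × 10 = 2.4 (a 10-metre length = 10 metres).
P(N = 4) = e^(−2.4) · 2.4^4/4! ≈ 0.1254.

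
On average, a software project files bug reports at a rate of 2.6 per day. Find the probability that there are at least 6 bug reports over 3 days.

0.7897

Over the interval, μ = 2.6 × 3 = 7.8 (3 days).
P(N ≥ 6) = 1 − P(N ≤ 5) = 1 − Σ_{j=0}^{5} e^(−μ) μ^j/j! ≈ 0.7897.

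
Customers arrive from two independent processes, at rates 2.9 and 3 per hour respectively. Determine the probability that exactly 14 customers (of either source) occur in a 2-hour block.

Independent Poisson processes superpose: combined rate λ = 2.9 + 3 = 5.9 per hour.
Over the interval, μ = 5.9 × 2 = 11.8 (a 2-hour block = 2 hours).
P(N = 14) = e^(−11.8) · 11.8^14/14! ≈ 0.0874.

0.0874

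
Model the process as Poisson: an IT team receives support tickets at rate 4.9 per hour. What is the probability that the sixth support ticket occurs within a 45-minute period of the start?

0.1664

Over the interval, μ = 4.9 × 0.75 = 3.675 (a 45-minute period = 0.75 hours).
The sixth arrival falls in the interval iff at least 6 events occur there: P(S_6 ≤ t) = P(N ≥ 6) = 1 − P(N ≤ 5) ≈ 0.1664.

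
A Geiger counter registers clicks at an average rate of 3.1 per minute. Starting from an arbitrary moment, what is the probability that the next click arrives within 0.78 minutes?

0.9109

Inter-arrival times are exponential with rate λ = 3.1 per minute.
P(T ≤ 0.78) = 1 − e^(−λt) = 1 − e^(−3.1 × 0.78) = 1 − e^(−2.418) ≈ 0.9109.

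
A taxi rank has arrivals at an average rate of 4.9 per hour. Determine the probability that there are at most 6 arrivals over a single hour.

With mean μ = 4.9 per hour,
P(N ≤ 6) = Σ_{j=0}^{6} e^(−μ) μ^j/j! ≈ 0.7767.

0.7767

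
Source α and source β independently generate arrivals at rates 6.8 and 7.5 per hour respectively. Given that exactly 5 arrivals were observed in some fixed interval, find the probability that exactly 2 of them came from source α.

0.3262

Given the total, each event is independently from source α with probability p = λ_α/(λ_α+λ_β) = 6.8/14.3 ≈ 0.4755.
So K ~ Binomial(5, 6.8/14.3): P(K = 2) = C(5,2) · (6.8/14.3)^2 · (7.5/14.3)^3 ≈ 0.3262.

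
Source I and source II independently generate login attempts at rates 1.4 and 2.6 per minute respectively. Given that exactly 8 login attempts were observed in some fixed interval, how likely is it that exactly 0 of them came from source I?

Given the total, each event is independently from source I with probability p = λ_I/(λ_I+λ_II) = 1.4/4 = 0.3500.
So K ~ Binomial(8, 1.4/4): P(K = 0) = C(8,0) · (1.4/4)^0 · (2.6/4)^8 ≈ 0.0319.

0.0319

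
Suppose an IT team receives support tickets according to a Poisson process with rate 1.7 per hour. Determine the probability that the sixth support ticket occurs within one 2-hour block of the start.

0.1295

Over the interval, μ = 1.7 × 2 = 3.4 (a 2-hour block = 2 hours).
The sixth arrival falls in the interval iff at least 6 events occur there: P(S_6 ≤ t) = P(N ≥ 6) = 1 − P(N ≤ 5) ≈ 0.1295.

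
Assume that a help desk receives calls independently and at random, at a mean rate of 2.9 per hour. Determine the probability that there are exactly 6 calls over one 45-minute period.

0.0167

Over the interval, μ = 2.9 × 0.75 = 2.175 (a 45-minute period = 0.75 hours).
P(N = 6) = e^(−μ) μ^6/6! = e^(−2.175) · 2.175^6/720 ≈ 0.0167.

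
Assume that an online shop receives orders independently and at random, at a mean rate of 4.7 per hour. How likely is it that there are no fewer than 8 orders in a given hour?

0.1040

With mean μ = 4.7 per hour,
P(N ≥ 8) = 1 − P(N ≤ 7) = 1 − Σ_{j=0}^{7} e^(−μ) μ^j/j! ≈ 0.1040.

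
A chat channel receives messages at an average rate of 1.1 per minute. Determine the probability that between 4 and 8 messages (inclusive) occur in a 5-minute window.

0.6927

Over the interval, μ = 1.1 × 5 = 5.5 (a 5-minute window = 5 minutes).
P(4 ≤ N ≤ 8) = Σ_{j=4}^{8} e^(−5.5) · 5.5^j/j! ≈ 0.6927.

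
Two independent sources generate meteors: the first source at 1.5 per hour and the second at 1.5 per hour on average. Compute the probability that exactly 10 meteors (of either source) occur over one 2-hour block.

0.0413

Independent Poisson processes superpose: combined rate λ = 1.5 + 1.5 = 3 per hour.
Over the interval, μ = 3 × 2 = 6 (a 2-hour block = 2 hours).
P(N = 10) = e^(−6) · 6^10/10! ≈ 0.0413.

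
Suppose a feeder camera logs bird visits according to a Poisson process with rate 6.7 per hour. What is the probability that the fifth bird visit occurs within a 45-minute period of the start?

Over the interval, μ = 6.7 × 0.75 = 5.025 (a 45-minute period = 0.75 hours).
The fifth arrival falls in the interval iff at least 5 events occur there: P(S_5 ≤ t) = P(N ≥ 5) = 1 − P(N ≤ 4) ≈ 0.5639.

0.5639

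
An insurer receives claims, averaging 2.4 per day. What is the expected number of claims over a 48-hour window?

4.8

E[N] = λt = 2.4 × 2 = 4.8 (a 48-hour window = 2 days).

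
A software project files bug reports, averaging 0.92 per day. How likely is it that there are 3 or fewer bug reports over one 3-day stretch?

Over the interval, μ = 0.92 × 3 = 2.76 (a 3-day stretch = 3 days).
P(N ≤ 3) = Σ_{j=0}^{3} e^(−μ) μ^j/j! ≈ 0.7008.

0.7008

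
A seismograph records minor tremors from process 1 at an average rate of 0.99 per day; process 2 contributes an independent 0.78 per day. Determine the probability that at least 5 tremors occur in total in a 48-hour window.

0.2821

Independent Poisson processes superpose: combined rate λ = 0.99 + 0.78 = 1.77 per day.
Over the interval, μ = 1.77 × 2 = 3.54 (a 48-hour window = 2 days).
P(N ≥ 5) = 1 − P(N ≤ 4) ≈ 0.2821.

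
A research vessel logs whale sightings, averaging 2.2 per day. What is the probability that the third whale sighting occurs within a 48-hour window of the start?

Over the interval, μ = 2.2 × 2 = 4.4 (a 48-hour window = 2 days).
The third arrival falls in the interval iff at least 3 events occur there: P(S_3 ≤ t) = P(N ≥ 3) = 1 − P(N ≤ 2) ≈ 0.8149.

0.8149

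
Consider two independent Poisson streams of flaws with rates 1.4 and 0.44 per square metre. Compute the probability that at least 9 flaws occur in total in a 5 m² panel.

Independent Poisson processes superpose: combined rate λ = 1.4 + 0.44 = 1.84 per square metre.
Over the interval, μ = 1.84 × 5 = 9.2 (a 5 m² panel = 5 square metres).
P(N ≥ 9) = 1 − P(N ≤ 8) ≈ 0.5704.

0.5704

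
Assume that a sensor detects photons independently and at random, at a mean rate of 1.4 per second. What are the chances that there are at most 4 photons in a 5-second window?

Over the interval, μ = 1.4 × 5 = 7 (a 5-second window = 5 seconds).
P(N ≤ 4) = Σ_{j=0}^{4} e^(−μ) μ^j/j! ≈ 0.1730.

0.1730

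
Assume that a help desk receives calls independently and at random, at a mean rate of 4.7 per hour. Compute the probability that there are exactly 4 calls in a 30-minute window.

Over the interval, μ = 4.7 × 0.5 = 2.35 (a 30-minute window = 0.5 hours).
P(N = 4) = e^(−μ) μ^4/4! = e^(−2.35) · 2.35^4/24 ≈ 0.1212.

0.1212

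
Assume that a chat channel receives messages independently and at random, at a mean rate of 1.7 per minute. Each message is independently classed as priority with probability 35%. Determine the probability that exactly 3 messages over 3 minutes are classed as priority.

0.1591

Thinning: the messages that are classed as priority themselves form a Poisson process with rate 0.35 × 1.7 = 0.595 per minute.
Over the interval, μ = 0.595 × 3 = 1.785 (3 minutes).
P(N = 3) = e^(−1.785) · 1.785^3/3! ≈ 0.1591.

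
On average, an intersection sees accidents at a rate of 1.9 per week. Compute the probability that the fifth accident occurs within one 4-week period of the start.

0.8751

Over the interval, μ = 1.9 × 4 = 7.6 (a 4-week period = 4 weeks).
The fifth arrival falls in the interval iff at least 5 events occur there: P(S_5 ≤ t) = P(N ≥ 5) = 1 − P(N ≤ 4) ≈ 0.8751.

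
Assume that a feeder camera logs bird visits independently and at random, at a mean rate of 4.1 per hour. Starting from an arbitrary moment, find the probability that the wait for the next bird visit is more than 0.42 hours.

0.1787

The wait for the next event is exponential with rate λ = 4.1 per hour.
P(T > 0.42) = e^(−λt) = e^(−4.1 × 0.42) = e^(−1.722) ≈ 0.1787.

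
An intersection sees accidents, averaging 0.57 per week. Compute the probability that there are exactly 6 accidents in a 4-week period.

0.0200

Over the interval, μ = 0.57 × 4 = 2.28 (a 4-week period = 4 weeks).
P(N = 6) = e^(−μ) μ^6/6! = e^(−2.28) · 2.28^6/720 ≈ 0.0200.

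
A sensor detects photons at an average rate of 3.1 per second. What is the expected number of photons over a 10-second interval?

31

E[N] = λt = 3.1 × 10 = 31 (a 10-second interval = 10 seconds).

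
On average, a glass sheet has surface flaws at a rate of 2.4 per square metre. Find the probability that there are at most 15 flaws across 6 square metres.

0.6293

Over the interval, μ = 2.4 × 6 = 14.4 (6 square metres).
P(N ≤ 15) = Σ_{j=0}^{15} e^(−μ) μ^j/j! ≈ 0.6293.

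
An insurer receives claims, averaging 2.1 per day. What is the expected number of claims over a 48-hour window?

4.2

E[N] = λt = 2.1 × 2 = 4.2 (a 48-hour window = 2 days).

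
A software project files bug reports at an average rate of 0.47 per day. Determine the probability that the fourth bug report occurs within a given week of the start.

0.4175

Over the interval, μ = 0.47 × 7 = 3.29 (a week = 7 days).
The fourth arrival falls in the interval iff at least 4 events occur there: P(S_4 ≤ t) = P(N ≥ 4) = 1 − P(N ≤ 3) ≈ 0.4175.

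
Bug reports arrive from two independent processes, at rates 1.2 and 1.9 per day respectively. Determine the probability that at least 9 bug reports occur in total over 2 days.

Independent Poisson processes superpose: combined rate λ = 1.2 + 1.9 = 3.1 per day.
Over the interval, μ = 3.1 × 2 = 6.2 (2 days).
P(N ≥ 9) = 1 − P(N ≤ 8) ≈ 0.1741.

0.1741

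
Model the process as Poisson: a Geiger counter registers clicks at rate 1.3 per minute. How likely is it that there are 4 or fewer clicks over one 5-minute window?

Over the interval, μ = 1.3 × 5 = 6.5 (a 5-minute window = 5 minutes).
P(N ≤ 4) = Σ_{j=0}^{4} e^(−μ) μ^j/j! ≈ 0.2237.

0.2237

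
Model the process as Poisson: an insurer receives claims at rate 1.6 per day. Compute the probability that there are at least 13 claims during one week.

0.3334

Over the interval, μ = 1.6 × 7 = 11.2 (a week = 7 days).
P(N ≥ 13) = 1 − P(N ≤ 12) = 1 − Σ_{j=0}^{12} e^(−μ) μ^j/j! ≈ 0.3334.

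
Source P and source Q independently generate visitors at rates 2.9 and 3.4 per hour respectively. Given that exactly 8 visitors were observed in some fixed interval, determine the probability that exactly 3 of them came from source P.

0.2501

Given the total, each event is independently from source P with probability p = λ_P/(λ_P+λ_Q) = 2.9/6.3 ≈ 0.4603.
So K ~ Binomial(8, 2.9/6.3): P(K = 3) = C(8,3) · (2.9/6.3)^3 · (3.4/6.3)^5 ≈ 0.2501.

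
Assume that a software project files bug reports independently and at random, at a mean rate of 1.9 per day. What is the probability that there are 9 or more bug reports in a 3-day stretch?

0.1234

Over the interval, μ = 1.9 × 3 = 5.7 (a 3-day stretch = 3 days).
P(N ≥ 9) = 1 − P(N ≤ 8) = 1 − Σ_{j=0}^{8} e^(−μ) μ^j/j! ≈ 0.1234.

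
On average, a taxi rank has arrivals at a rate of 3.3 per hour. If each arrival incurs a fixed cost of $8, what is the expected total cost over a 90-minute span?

E[N] = 3.3 × 1.5 = 4.95 (a 90-minute span = 1.5 hours); E[cost] = 4.95 × $8 = $39.6.

$39.6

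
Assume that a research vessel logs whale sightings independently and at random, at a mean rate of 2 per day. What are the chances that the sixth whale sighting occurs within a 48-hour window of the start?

0.2149

Over the interval, μ = 2 × 2 = 4 (a 48-hour window = 2 days).
The sixth arrival falls in the interval iff at least 6 events occur there: P(S_6 ≤ t) = P(N ≥ 6) = 1 − P(N ≤ 5) ≈ 0.2149.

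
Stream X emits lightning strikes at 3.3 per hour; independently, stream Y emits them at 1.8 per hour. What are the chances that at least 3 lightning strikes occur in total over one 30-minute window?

0.4689

Independent Poisson processes superpose: combined rate λ = 3.3 + 1.8 = 5.1 per hour.
Over the interval, μ = 5.1 × 0.5 = 2.55 (a 30-minute window = 0.5 hours).
P(N ≥ 3) = 1 − P(N ≤ 2) ≈ 0.4689.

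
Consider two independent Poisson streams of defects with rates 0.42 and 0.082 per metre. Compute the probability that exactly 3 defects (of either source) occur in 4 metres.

0.1812

Independent Poisson processes superpose: combined rate λ = 0.42 + 0.082 = 0.502 per metre.
Over the interval, μ = 0.502 × 4 = 2.008 (4 metres).
P(N = 3) = e^(−2.008) · 2.008^3/3! ≈ 0.1812.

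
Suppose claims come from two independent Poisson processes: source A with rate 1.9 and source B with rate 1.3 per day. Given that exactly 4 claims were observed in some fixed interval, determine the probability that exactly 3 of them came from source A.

Given the total, each event is independently from source A with probability p = λ_A/(λ_A+λ_B) = 1.9/3.2 ≈ 0.5937.
So K ~ Binomial(4, 1.9/3.2): P(K = 3) = C(4,3) · (1.9/3.2)^3 · (1.3/3.2)^1 ≈ 0.3401.

0.3401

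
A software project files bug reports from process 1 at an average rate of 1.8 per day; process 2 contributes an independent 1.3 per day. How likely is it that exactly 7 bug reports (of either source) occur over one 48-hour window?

Independent Poisson processes superpose: combined rate λ = 1.8 + 1.3 = 3.1 per day.
Over the interval, μ = 3.1 × 2 = 6.2 (a 48-hour window = 2 days).
P(N = 7) = e^(−6.2) · 6.2^7/7! ≈ 0.1418.

0.1418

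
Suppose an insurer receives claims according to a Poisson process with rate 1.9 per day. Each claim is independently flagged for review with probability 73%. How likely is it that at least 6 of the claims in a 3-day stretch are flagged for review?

Thinning: the claims that are flagged for review themselves form a Poisson process with rate 0.73 × 1.9 = 1.387 per day.
Over the interval, μ = 1.387 × 3 = 4.161 (a 3-day stretch = 3 days).
P(N ≥ 6) = 1 − P(N ≤ 5) ≈ 0.2405.

0.2405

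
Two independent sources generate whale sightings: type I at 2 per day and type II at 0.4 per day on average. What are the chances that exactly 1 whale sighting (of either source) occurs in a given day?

0.2177

Independent Poisson processes superpose: combined rate λ = 2 + 0.4 = 2.4 per day.
So μ = 2.4.
P(N = 1) = e^(−2.4) · 2.4^1/1! ≈ 0.2177.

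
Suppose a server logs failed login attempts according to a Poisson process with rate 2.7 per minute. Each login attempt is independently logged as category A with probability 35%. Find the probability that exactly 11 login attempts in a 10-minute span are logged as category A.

Thinning: the login attempts that are logged as category A themselves form a Poisson process with rate 0.35 × 2.7 = 0.945 per minute.
Over the interval, μ = 0.945 × 10 = 9.45 (a 10-minute span = 10 minutes).
P(N = 11) = e^(−9.45) · 9.45^11/11! ≈ 0.1058.

0.1058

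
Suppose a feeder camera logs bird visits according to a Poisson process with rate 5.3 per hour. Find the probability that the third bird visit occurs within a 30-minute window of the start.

Over the interval, μ = 5.3 × 0.5 = 2.65 (a 30-minute window = 0.5 hours).
The third arrival falls in the interval iff at least 3 events occur there: P(S_3 ≤ t) = P(N ≥ 3) = 1 − P(N ≤ 2) ≈ 0.4940.

0.4940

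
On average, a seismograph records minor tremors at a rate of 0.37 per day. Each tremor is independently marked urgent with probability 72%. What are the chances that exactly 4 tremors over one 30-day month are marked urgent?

0.0575

Thinning: the tremors that are marked urgent themselves form a Poisson process with rate 0.72 × 0.37 = 0.2664 per day.
Over the interval, μ = 0.2664 × 30 = 7.992 (a 30-day month = 30 days).
P(N = 4) = e^(−7.992) · 7.992^4/4! ≈ 0.0575.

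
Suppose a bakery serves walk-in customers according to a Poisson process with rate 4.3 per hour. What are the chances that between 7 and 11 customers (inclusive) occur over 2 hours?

Over the interval, μ = 4.3 × 2 = 8.6 (2 hours).
P(7 ≤ N ≤ 11) = Σ_{j=7}^{11} e^(−8.6) · 8.6^j/j! ≈ 0.5943.

0.5943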